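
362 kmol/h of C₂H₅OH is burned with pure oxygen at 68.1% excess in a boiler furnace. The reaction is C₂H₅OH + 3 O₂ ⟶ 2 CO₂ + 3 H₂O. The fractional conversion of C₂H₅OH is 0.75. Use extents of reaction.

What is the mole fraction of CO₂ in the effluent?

0.221

Stoichiometric O₂ = 3 × 362 = 1086 kmol/h; O₂ fed = 1086 × 1.681 = 1826 kmol/h.
Fuel reacted = 0.75 × 362 → ξ = 271.5 kmol/h.
Outlet (n = n₀ + ν ξ):
  C₂H₅OH: 362 − 1(271.5) = 90.5
  O₂: 1826 − 3(271.5) = 1011
  CO₂: 0 + 2(271.5) = 543
  H₂O: 0 + 3(271.5) = 814.5
Total out = 2459 kmol/h; y_CO₂ = 543 / 2459 = 0.2208.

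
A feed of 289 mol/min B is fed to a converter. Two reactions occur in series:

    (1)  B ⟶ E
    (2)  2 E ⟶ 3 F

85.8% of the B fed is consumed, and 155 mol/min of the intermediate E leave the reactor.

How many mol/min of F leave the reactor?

139 mol/min

Conversion of B: B consumed = 1ξ₁ = 0.858 × 289 → ξ₁ = 248 mol/min.
E balance: n_E = 0 + 1ξ₁ − 2ξ₂ = 155 → ξ₂ = (1·248 − 155)/2 = 46.48 mol/min.
Outlet amounts (n = n₀ + Σ ν·ξ):
  B: 289 − 1(248) = 41.04
  E: 0 + 1(248) − 2(46.48) = 155
  F: 0 + 3(46.48) = 139.4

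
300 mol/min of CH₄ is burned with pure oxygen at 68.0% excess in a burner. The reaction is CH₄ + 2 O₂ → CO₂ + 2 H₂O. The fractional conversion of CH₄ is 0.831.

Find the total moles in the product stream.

Stoichiometric O₂ = 2 × 300 = 600 mol/min; O₂ fed = 600 × 1.680 = 1008 mol/min.
Fuel reacted = 0.831 × 300 → ξ = 249.3 mol/min.
Outlet (n = n₀ + ν ξ):
  CH₄: 300 − 1(249.3) = 50.7
  O₂: 1008 − 2(249.3) = 509.4
  CO₂: 0 + 1(249.3) = 249.3
  H₂O: 0 + 2(249.3) = 498.6
Total out = 50.7 + 509.4 + 249.3 + 498.6 = 1308 mol/min.

1310 mol/min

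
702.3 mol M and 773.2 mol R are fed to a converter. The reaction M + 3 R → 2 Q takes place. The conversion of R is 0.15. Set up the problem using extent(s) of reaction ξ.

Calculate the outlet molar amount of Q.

77.3 mol

R reacted = 0.15 × 773.2 = 116 mol; ν_R = −3, so ξ = 116/3 = 38.66 mol.
Outlet amounts (n = n₀ + ν ξ):
  M: 702.3 − 1(38.66) = 663.6
  R: 773.2 − 3(38.66) = 657.2
  Q: 0 + 2(38.66) = 77.32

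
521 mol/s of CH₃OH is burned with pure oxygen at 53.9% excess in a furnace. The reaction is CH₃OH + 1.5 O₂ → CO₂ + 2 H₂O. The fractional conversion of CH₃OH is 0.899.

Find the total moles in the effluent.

Stoichiometric O₂ = 1.5 × 521 = 781.5 mol/s; O₂ fed = 781.5 × 1.539 = 1203 mol/s.
Fuel reacted = 0.899 × 521 → ξ = 468.4 mol/s.
Outlet (n = n₀ + ν ξ):
  CH₃OH: 521 − 1(468.4) = 52.62
  O₂: 1203 − 1.5(468.4) = 500.2
  CO₂: 0 + 1(468.4) = 468.4
  H₂O: 0 + 2(468.4) = 936.8
Total out = 52.62 + 500.2 + 468.4 + 936.8 = 1958 mol/s.

1960 mol/s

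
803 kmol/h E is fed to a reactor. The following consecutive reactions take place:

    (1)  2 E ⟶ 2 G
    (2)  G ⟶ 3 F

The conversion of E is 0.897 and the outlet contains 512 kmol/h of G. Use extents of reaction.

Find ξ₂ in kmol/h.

ξ₂ = 208 kmol/h

Conversion of E: E consumed = 2ξ₁ = 0.897 × 803 → ξ₁ = 360.1 kmol/h.
G balance: n_G = 0 + 2ξ₁ − 1ξ₂ = 512 → ξ₂ = (2·360.1 − 512)/1 = 208.3 kmol/h.
Outlet amounts (n = n₀ + Σ ν·ξ):
  E: 803 − 2(360.1) = 82.71
  G: 0 + 2(360.1) − 1(208.3) = 512
  F: 0 + 3(208.3) = 624.9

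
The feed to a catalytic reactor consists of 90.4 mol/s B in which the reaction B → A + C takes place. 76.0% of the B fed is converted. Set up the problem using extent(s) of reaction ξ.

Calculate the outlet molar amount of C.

B reacted = 0.76 × 90.4 = 68.7 mol/s; ν_B = −1, so ξ = 68.7/1 = 68.7 mol/s.
Outlet amounts (n = n₀ + ν ξ):
  B: 90.4 − 1(68.7) = 21.7
  A: 0 + 1(68.7) = 68.7
  C: 0 + 1(68.7) = 68.7

68.7 mol/s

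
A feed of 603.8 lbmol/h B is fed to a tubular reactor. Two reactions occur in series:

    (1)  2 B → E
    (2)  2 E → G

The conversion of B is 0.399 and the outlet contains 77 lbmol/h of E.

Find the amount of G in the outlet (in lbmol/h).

21.7 lbmol/h

Conversion of B: B consumed = 2ξ₁ = 0.399 × 603.8 → ξ₁ = 120.5 lbmol/h.
E balance: n_E = 0 + 1ξ₁ − 2ξ₂ = 77 → ξ₂ = (1·120.5 − 77)/2 = 21.73 lbmol/h.
Outlet amounts (n = n₀ + Σ ν·ξ):
  B: 603.8 − 2(120.5) = 362.9
  E: 0 + 1(120.5) − 2(21.73) = 77
  G: 0 + 1(21.73) = 21.73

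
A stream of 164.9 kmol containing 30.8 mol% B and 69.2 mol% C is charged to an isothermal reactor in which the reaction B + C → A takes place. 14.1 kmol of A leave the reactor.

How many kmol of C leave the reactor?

100 kmol

For A: n = n₀ + 1ξ → 14.1 = 0 + 1ξ, giving ξ = 14.1 kmol.
Outlet amounts (n = n₀ + ν ξ):
  B: 50.79 − 1(14.1) = 36.69
  C: 114.1 − 1(14.1) = 100
  A: 0 + 1(14.1) = 14.1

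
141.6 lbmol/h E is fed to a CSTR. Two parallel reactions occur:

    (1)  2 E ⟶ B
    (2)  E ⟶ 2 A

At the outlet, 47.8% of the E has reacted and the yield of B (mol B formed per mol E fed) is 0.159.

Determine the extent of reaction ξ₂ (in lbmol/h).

Yield of B: 1ξ₁ / 141.6 = 0.159 → ξ₁ = 22.51 lbmol/h.
Conversion of E: 2ξ₁ + 1ξ₂ = 0.478 × 141.6 = 67.68 → ξ₂ = 22.66 lbmol/h.
Outlet amounts (n = n₀ + Σ ν·ξ):
  E: 141.6 − 2(22.51) − 1(22.66) = 73.92
  B: 0 + 1(22.51) = 22.51
  A: 0 + 2(22.66) = 45.31

ξ₂ = 22.7 lbmol/h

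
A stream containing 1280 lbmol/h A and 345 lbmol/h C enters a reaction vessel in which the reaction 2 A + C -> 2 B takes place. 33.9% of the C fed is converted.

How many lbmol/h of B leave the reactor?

C reacted = 0.339 × 345 = 117 lbmol/h; ν_C = −1, so ξ = 117/1 = 117 lbmol/h.
Outlet amounts (n = n₀ + ν ξ):
  A: 1280 − 2(117) = 1046
  C: 345 − 1(117) = 228
  B: 0 + 2(117) = 233.9

234 lbmol/h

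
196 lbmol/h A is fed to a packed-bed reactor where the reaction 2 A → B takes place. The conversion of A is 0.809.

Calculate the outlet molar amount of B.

79.3 lbmol/h

A reacted = 0.809 × 196 = 158.6 lbmol/h; ν_A = −2, so ξ = 158.6/2 = 79.28 lbmol/h.
Outlet amounts (n = n₀ + ν ξ):
  A: 196 − 2(79.28) = 37.44
  B: 0 + 1(79.28) = 79.28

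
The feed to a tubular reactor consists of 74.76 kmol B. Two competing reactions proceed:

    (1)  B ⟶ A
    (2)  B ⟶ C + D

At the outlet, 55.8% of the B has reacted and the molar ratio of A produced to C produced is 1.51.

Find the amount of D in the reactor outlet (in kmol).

16.6 kmol

Conversion of B: B consumed = 0.558 × 74.76 = 41.72 kmol = 1ξ₁ + 1ξ₂.
Selectivity: 1ξ₁ / (1ξ₂) = 1.51 → ξ₁ = 1.51 ξ₂.
Substitute: (1·1.51 + 1) ξ₂ = 41.72 → ξ₂ = 16.62 kmol, ξ₁ = 25.1 kmol.
Outlet amounts (n = n₀ + Σ ν·ξ):
  B: 74.76 − 1(25.1) − 1(16.62) = 33.04
  A: 0 + 1(25.1) = 25.1
  C: 0 + 1(16.62) = 16.62
  D: 0 + 1(16.62) = 16.62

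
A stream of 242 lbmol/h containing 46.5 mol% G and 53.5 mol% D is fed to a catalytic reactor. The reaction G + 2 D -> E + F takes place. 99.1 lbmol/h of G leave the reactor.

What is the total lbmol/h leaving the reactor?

For G: n = n₀ − 1ξ → 99.1 = 112.5 − 1ξ, giving ξ = 13.43 lbmol/h.
Outlet amounts (n = n₀ + ν ξ):
  G: 112.5 − 1(13.43) = 99.1
  D: 129.5 − 2(13.43) = 102.6
  E: 0 + 1(13.43) = 13.43
  F: 0 + 1(13.43) = 13.43
Total out = 99.1 + 102.6 + 13.43 + 13.43 = 228.6 lbmol/h.

229 lbmol/h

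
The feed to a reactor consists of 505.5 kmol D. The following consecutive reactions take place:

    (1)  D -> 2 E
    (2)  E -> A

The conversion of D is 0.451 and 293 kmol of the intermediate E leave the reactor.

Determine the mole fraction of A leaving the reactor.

0.222

Conversion of D: D consumed = 1ξ₁ = 0.451 × 505.5 → ξ₁ = 228 kmol.
E balance: n_E = 0 + 2ξ₁ − 1ξ₂ = 293 → ξ₂ = (2·228 − 293)/1 = 163 kmol.
Outlet amounts (n = n₀ + Σ ν·ξ):
  D: 505.5 − 1(228) = 277.5
  E: 0 + 2(228) − 1(163) = 293
  A: 0 + 1(163) = 163
Total out = 733.5 kmol; y_A = 163 / 733.5 = 0.2222.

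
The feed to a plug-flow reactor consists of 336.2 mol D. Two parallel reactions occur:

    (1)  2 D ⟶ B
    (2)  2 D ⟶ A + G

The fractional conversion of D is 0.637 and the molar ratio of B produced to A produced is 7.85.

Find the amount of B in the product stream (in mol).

95 mol

Conversion of D: D consumed = 0.637 × 336.2 = 214.2 mol = 2ξ₁ + 2ξ₂.
Selectivity: 1ξ₁ / (1ξ₂) = 7.85 → ξ₁ = 7.85 ξ₂.
Substitute: (2·7.85 + 2) ξ₂ = 214.2 → ξ₂ = 12.1 mol, ξ₁ = 94.98 mol.
Outlet amounts (n = n₀ + Σ ν·ξ):
  D: 336.2 − 2(94.98) − 2(12.1) = 122
  B: 0 + 1(94.98) = 94.98
  A: 0 + 1(12.1) = 12.1
  G: 0 + 1(12.1) = 12.1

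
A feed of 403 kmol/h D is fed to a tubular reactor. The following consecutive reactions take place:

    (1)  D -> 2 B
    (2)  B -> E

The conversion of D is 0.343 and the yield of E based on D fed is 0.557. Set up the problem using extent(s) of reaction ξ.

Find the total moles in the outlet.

541 kmol/h

Conversion of D: D consumed = 1ξ₁ = 0.343 × 403 → ξ₁ = 138.2 kmol/h.
Yield of E: 1ξ₂ / 403 = 0.557 → ξ₂ = 224.5 kmol/h.
Outlet amounts (n = n₀ + Σ ν·ξ):
  D: 403 − 1(138.2) = 264.8
  B: 0 + 2(138.2) − 1(224.5) = 51.99
  E: 0 + 1(224.5) = 224.5
Total out = 264.8 + 51.99 + 224.5 = 541.2 kmol/h.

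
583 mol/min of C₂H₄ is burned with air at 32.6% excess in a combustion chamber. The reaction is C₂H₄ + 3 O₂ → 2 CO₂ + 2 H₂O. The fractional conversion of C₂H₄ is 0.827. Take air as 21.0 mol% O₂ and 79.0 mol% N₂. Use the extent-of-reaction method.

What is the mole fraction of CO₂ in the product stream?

0.0829

Stoichiometric O₂ = 3 × 583 = 1749 mol/min; O₂ fed = 1749 × 1.326 = 2319 mol/min.
N₂ fed = 2319 × 79/21 = 8725 mol/min.
Fuel reacted = 0.827 × 583 → ξ = 482.1 mol/min.
Outlet (n = n₀ + ν ξ):
  C₂H₄: 583 − 1(482.1) = 100.9
  O₂: 2319 − 3(482.1) = 872.8
  N₂: 8725 (inert)
  CO₂: 0 + 2(482.1) = 964.3
  H₂O: 0 + 2(482.1) = 964.3
Total out = 11630 mol/min; y_CO₂ = 964.3 / 11630 = 0.08294.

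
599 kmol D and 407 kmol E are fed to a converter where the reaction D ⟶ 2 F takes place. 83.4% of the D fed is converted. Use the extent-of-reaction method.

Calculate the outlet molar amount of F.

999 kmol

D reacted = 0.834 × 599 = 499.6 kmol; ν_D = −1, so ξ = 499.6/1 = 499.6 kmol.
Outlet amounts (n = n₀ + ν ξ):
  D: 599 − 1(499.6) = 99.43
  F: 0 + 2(499.6) = 999.1
  E: 407 (inert)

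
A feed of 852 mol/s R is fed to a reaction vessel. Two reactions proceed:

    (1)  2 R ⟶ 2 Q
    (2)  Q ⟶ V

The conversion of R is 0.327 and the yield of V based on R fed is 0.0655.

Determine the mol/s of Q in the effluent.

223 mol/s

Conversion of R: R consumed = 2ξ₁ = 0.327 × 852 → ξ₁ = 139.3 mol/s.
Yield of V: 1ξ₂ / 852 = 0.0655 → ξ₂ = 55.81 mol/s.
Outlet amounts (n = n₀ + Σ ν·ξ):
  R: 852 − 2(139.3) = 573.4
  Q: 0 + 2(139.3) − 1(55.81) = 222.8
  V: 0 + 1(55.81) = 55.81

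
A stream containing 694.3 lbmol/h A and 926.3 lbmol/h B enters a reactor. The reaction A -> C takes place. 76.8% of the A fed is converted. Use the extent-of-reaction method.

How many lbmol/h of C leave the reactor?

533 lbmol/h

A reacted = 0.768 × 694.3 = 533.2 lbmol/h; ν_A = −1, so ξ = 533.2/1 = 533.2 lbmol/h.
Outlet amounts (n = n₀ + ν ξ):
  A: 694.3 − 1(533.2) = 161.1
  C: 0 + 1(533.2) = 533.2
  B: 926.3 (inert)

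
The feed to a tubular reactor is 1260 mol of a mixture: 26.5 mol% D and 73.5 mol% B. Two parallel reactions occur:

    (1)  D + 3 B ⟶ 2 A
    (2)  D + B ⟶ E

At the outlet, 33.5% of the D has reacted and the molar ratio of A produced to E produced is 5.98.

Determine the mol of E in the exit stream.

28 mol

Conversion of D: D consumed = 0.335 × 333.9 = 111.9 mol = 1ξ₁ + 1ξ₂.
Selectivity: 2ξ₁ / (1ξ₂) = 5.98 → ξ₁ = 2.99 ξ₂.
Substitute: (1·2.99 + 1) ξ₂ = 111.9 → ξ₂ = 28.03 mol, ξ₁ = 83.82 mol.
Outlet amounts (n = n₀ + Σ ν·ξ):
  D: 333.9 − 1(83.82) − 1(28.03) = 222
  B: 926.1 − 3(83.82) − 1(28.03) = 646.6
  A: 0 + 2(83.82) = 167.6
  E: 0 + 1(28.03) = 28.03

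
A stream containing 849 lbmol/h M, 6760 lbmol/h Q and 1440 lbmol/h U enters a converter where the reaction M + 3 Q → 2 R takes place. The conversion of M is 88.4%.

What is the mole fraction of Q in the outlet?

M reacted = 0.884 × 849 = 750.5 lbmol/h; ν_M = −1, so ξ = 750.5/1 = 750.5 lbmol/h.
Outlet amounts (n = n₀ + ν ξ):
  M: 849 − 1(750.5) = 98.48
  Q: 6760 − 3(750.5) = 4508
  R: 0 + 2(750.5) = 1501
  U: 1440 (inert)
Total out = 7548 lbmol/h; y_Q = 4508 / 7548 = 0.5973.

0.597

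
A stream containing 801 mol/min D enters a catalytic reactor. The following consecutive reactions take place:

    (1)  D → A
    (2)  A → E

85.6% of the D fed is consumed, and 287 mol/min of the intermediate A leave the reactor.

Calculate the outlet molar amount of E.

399 mol/min

Conversion of D: D consumed = 1ξ₁ = 0.856 × 801 → ξ₁ = 685.7 mol/min.
A balance: n_A = 0 + 1ξ₁ − 1ξ₂ = 287 → ξ₂ = (1·685.7 − 287)/1 = 398.7 mol/min.
Outlet amounts (n = n₀ + Σ ν·ξ):
  D: 801 − 1(685.7) = 115.3
  A: 0 + 1(685.7) − 1(398.7) = 287
  E: 0 + 1(398.7) = 398.7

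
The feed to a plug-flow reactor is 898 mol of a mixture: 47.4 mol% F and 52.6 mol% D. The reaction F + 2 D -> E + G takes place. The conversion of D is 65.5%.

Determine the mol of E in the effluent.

D reacted = 0.655 × 472.3 = 309.4 mol; ν_D = −2, so ξ = 309.4/2 = 154.7 mol.
Outlet amounts (n = n₀ + ν ξ):
  F: 425.7 − 1(154.7) = 271
  D: 472.3 − 2(154.7) = 163
  E: 0 + 1(154.7) = 154.7
  G: 0 + 1(154.7) = 154.7

155 mol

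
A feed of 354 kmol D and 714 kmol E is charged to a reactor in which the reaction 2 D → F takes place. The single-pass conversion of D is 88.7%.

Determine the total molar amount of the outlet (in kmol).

911 kmol

D reacted = 0.887 × 354 = 314 kmol; ν_D = −2, so ξ = 314/2 = 157 kmol.
Outlet amounts (n = n₀ + ν ξ):
  D: 354 − 2(157) = 40
  F: 0 + 1(157) = 157
  E: 714 (inert)
Total out = 40 + 157 + 714 = 911 kmol.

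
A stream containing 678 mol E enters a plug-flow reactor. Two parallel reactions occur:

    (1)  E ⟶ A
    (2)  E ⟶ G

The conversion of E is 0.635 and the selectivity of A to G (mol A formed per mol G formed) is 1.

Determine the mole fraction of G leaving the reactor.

Conversion of E: E consumed = 0.635 × 678 = 430.5 mol = 1ξ₁ + 1ξ₂.
Selectivity: 1ξ₁ / (1ξ₂) = 1 → ξ₁ = 1 ξ₂.
Substitute: (1·1 + 1) ξ₂ = 430.5 → ξ₂ = 215.3 mol, ξ₁ = 215.3 mol.
Outlet amounts (n = n₀ + Σ ν·ξ):
  E: 678 − 1(215.3) − 1(215.3) = 247.5
  A: 0 + 1(215.3) = 215.3
  G: 0 + 1(215.3) = 215.3
Total out = 678 mol; y_G = 215.3 / 678 = 0.3175.

0.318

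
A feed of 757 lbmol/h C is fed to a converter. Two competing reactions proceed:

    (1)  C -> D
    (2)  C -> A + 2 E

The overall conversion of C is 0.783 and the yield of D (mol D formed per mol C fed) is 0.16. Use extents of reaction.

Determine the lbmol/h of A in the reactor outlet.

472 lbmol/h

Yield of D: 1ξ₁ / 757 = 0.16 → ξ₁ = 121.1 lbmol/h.
Conversion of C: 1ξ₁ + 1ξ₂ = 0.783 × 757 = 592.7 → ξ₂ = 471.6 lbmol/h.
Outlet amounts (n = n₀ + Σ ν·ξ):
  C: 757 − 1(121.1) − 1(471.6) = 164.3
  D: 0 + 1(121.1) = 121.1
  A: 0 + 1(471.6) = 471.6
  E: 0 + 2(471.6) = 943.2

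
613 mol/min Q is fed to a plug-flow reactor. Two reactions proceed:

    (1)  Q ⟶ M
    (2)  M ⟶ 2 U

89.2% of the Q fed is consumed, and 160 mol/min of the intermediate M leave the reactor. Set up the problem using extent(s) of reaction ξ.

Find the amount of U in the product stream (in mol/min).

774 mol/min

Conversion of Q: Q consumed = 1ξ₁ = 0.892 × 613 → ξ₁ = 546.8 mol/min.
M balance: n_M = 0 + 1ξ₁ − 1ξ₂ = 160 → ξ₂ = (1·546.8 − 160)/1 = 386.8 mol/min.
Outlet amounts (n = n₀ + Σ ν·ξ):
  Q: 613 − 1(546.8) = 66.2
  M: 0 + 1(546.8) − 1(386.8) = 160
  U: 0 + 2(386.8) = 773.6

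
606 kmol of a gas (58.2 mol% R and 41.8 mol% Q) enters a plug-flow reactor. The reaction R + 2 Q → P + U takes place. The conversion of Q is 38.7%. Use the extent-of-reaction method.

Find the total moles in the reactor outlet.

Q reacted = 0.387 × 253.3 = 98.03 kmol; ν_Q = −2, so ξ = 98.03/2 = 49.02 kmol.
Outlet amounts (n = n₀ + ν ξ):
  R: 352.7 − 1(49.02) = 303.7
  Q: 253.3 − 2(49.02) = 155.3
  P: 0 + 1(49.02) = 49.02
  U: 0 + 1(49.02) = 49.02
Total out = 303.7 + 155.3 + 49.02 + 49.02 = 557 kmol.

557 kmol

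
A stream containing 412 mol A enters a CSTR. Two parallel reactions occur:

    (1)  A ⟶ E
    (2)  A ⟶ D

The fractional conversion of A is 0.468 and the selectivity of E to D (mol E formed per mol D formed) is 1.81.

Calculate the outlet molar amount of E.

Conversion of A: A consumed = 0.468 × 412 = 192.8 mol = 1ξ₁ + 1ξ₂.
Selectivity: 1ξ₁ / (1ξ₂) = 1.81 → ξ₁ = 1.81 ξ₂.
Substitute: (1·1.81 + 1) ξ₂ = 192.8 → ξ₂ = 68.62 mol, ξ₁ = 124.2 mol.
Outlet amounts (n = n₀ + Σ ν·ξ):
  A: 412 − 1(124.2) − 1(68.62) = 219.2
  E: 0 + 1(124.2) = 124.2
  D: 0 + 1(68.62) = 68.62

124 mol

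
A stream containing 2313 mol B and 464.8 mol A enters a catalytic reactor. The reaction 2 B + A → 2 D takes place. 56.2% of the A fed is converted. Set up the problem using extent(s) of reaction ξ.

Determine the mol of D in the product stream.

522 mol

A reacted = 0.562 × 464.8 = 261.2 mol; ν_A = −1, so ξ = 261.2/1 = 261.2 mol.
Outlet amounts (n = n₀ + ν ξ):
  B: 2313 − 2(261.2) = 1791
  A: 464.8 − 1(261.2) = 203.6
  D: 0 + 2(261.2) = 522.4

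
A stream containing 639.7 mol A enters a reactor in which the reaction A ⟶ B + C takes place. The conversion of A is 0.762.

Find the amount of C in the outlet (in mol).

A reacted = 0.762 × 639.7 = 487.5 mol; ν_A = −1, so ξ = 487.5/1 = 487.5 mol.
Outlet amounts (n = n₀ + ν ξ):
  A: 639.7 − 1(487.5) = 152.2
  B: 0 + 1(487.5) = 487.5
  C: 0 + 1(487.5) = 487.5

487 mol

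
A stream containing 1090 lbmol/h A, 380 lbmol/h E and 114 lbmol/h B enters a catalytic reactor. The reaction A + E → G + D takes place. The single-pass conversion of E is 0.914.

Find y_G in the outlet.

0.219

E reacted = 0.914 × 380 = 347.3 lbmol/h; ν_E = −1, so ξ = 347.3/1 = 347.3 lbmol/h.
Outlet amounts (n = n₀ + ν ξ):
  A: 1090 − 1(347.3) = 742.7
  E: 380 − 1(347.3) = 32.68
  G: 0 + 1(347.3) = 347.3
  D: 0 + 1(347.3) = 347.3
  B: 114 (inert)
Total out = 1584 lbmol/h; y_G = 347.3 / 1584 = 0.2193.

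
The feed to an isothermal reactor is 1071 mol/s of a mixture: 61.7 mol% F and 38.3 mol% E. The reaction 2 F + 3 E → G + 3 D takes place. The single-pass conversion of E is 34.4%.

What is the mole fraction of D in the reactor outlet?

E reacted = 0.344 × 410.2 = 141.1 mol/s; ν_E = −3, so ξ = 141.1/3 = 47.04 mol/s.
Outlet amounts (n = n₀ + ν ξ):
  F: 660.8 − 2(47.04) = 566.7
  E: 410.2 − 3(47.04) = 269.1
  G: 0 + 1(47.04) = 47.04
  D: 0 + 3(47.04) = 141.1
Total out = 1024 mol/s; y_D = 141.1 / 1024 = 0.1378.

0.138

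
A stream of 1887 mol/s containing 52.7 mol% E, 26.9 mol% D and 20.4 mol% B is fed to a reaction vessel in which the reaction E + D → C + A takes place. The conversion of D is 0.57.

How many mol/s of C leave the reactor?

D reacted = 0.57 × 507.6 = 289.3 mol/s; ν_D = −1, so ξ = 289.3/1 = 289.3 mol/s.
Outlet amounts (n = n₀ + ν ξ):
  E: 994.4 − 1(289.3) = 705.1
  D: 507.6 − 1(289.3) = 218.3
  C: 0 + 1(289.3) = 289.3
  A: 0 + 1(289.3) = 289.3
  B: 384.9 (inert)

289 mol/s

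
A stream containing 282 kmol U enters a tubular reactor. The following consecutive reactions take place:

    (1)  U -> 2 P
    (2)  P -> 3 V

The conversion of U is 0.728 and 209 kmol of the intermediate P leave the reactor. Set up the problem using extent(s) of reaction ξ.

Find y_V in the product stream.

Conversion of U: U consumed = 1ξ₁ = 0.728 × 282 → ξ₁ = 205.3 kmol.
P balance: n_P = 0 + 2ξ₁ − 1ξ₂ = 209 → ξ₂ = (2·205.3 − 209)/1 = 201.6 kmol.
Outlet amounts (n = n₀ + Σ ν·ξ):
  U: 282 − 1(205.3) = 76.7
  P: 0 + 2(205.3) − 1(201.6) = 209
  V: 0 + 3(201.6) = 604.8
Total out = 890.5 kmol; y_V = 604.8 / 890.5 = 0.6792.

0.679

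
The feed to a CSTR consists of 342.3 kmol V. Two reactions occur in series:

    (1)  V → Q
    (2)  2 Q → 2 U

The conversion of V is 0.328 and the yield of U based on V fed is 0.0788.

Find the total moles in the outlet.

Conversion of V: V consumed = 1ξ₁ = 0.328 × 342.3 → ξ₁ = 112.3 kmol.
Yield of U: 2ξ₂ / 342.3 = 0.0788 → ξ₂ = 13.49 kmol.
Outlet amounts (n = n₀ + Σ ν·ξ):
  V: 342.3 − 1(112.3) = 230
  Q: 0 + 1(112.3) − 2(13.49) = 85.3
  U: 0 + 2(13.49) = 26.97
Total out = 230 + 85.3 + 26.97 = 342.3 kmol.

342 kmol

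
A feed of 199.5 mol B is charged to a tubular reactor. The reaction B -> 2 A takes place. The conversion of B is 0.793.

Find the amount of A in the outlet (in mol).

B reacted = 0.793 × 199.5 = 158.2 mol; ν_B = −1, so ξ = 158.2/1 = 158.2 mol.
Outlet amounts (n = n₀ + ν ξ):
  B: 199.5 − 1(158.2) = 41.3
  A: 0 + 2(158.2) = 316.4

316 mol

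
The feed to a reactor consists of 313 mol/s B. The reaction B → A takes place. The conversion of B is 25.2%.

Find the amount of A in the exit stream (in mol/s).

78.9 mol/s

B reacted = 0.252 × 313 = 78.88 mol/s; ν_B = −1, so ξ = 78.88/1 = 78.88 mol/s.
Outlet amounts (n = n₀ + ν ξ):
  B: 313 − 1(78.88) = 234.1
  A: 0 + 1(78.88) = 78.88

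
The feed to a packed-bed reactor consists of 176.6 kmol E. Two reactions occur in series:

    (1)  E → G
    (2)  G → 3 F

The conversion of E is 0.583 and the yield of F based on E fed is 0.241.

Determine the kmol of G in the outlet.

88.8 kmol

Conversion of E: E consumed = 1ξ₁ = 0.583 × 176.6 → ξ₁ = 103 kmol.
Yield of F: 3ξ₂ / 176.6 = 0.241 → ξ₂ = 14.19 kmol.
Outlet amounts (n = n₀ + Σ ν·ξ):
  E: 176.6 − 1(103) = 73.64
  G: 0 + 1(103) − 1(14.19) = 88.77
  F: 0 + 3(14.19) = 42.56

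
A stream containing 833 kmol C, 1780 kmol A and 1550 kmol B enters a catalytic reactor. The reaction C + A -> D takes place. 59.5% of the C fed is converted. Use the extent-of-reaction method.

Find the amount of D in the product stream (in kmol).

C reacted = 0.595 × 833 = 495.6 kmol; ν_C = −1, so ξ = 495.6/1 = 495.6 kmol.
Outlet amounts (n = n₀ + ν ξ):
  C: 833 − 1(495.6) = 337.4
  A: 1780 − 1(495.6) = 1284
  D: 0 + 1(495.6) = 495.6
  B: 1550 (inert)

496 kmol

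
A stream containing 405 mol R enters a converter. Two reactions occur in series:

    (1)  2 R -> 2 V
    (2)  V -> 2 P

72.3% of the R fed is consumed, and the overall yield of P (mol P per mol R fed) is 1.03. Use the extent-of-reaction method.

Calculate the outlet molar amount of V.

Conversion of R: R consumed = 2ξ₁ = 0.723 × 405 → ξ₁ = 146.4 mol.
Yield of P: 2ξ₂ / 405 = 1.03 → ξ₂ = 208.6 mol.
Outlet amounts (n = n₀ + Σ ν·ξ):
  R: 405 − 2(146.4) = 112.2
  V: 0 + 2(146.4) − 1(208.6) = 84.24
  P: 0 + 2(208.6) = 417.2

84.2 mol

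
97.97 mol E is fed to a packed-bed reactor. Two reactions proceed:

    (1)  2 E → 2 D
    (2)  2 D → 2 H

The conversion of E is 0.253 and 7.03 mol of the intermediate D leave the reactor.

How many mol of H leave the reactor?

17.8 mol

Conversion of E: E consumed = 2ξ₁ = 0.253 × 97.97 → ξ₁ = 12.39 mol.
D balance: n_D = 0 + 2ξ₁ − 2ξ₂ = 7.03 → ξ₂ = (2·12.39 − 7.03)/2 = 8.878 mol.
Outlet amounts (n = n₀ + Σ ν·ξ):
  E: 97.97 − 2(12.39) = 73.18
  D: 0 + 2(12.39) − 2(8.878) = 7.03
  H: 0 + 2(8.878) = 17.76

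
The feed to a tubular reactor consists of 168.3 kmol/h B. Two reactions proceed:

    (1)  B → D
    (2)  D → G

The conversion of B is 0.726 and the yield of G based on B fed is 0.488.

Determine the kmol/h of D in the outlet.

Conversion of B: B consumed = 1ξ₁ = 0.726 × 168.3 → ξ₁ = 122.2 kmol/h.
Yield of G: 1ξ₂ / 168.3 = 0.488 → ξ₂ = 82.13 kmol/h.
Outlet amounts (n = n₀ + Σ ν·ξ):
  B: 168.3 − 1(122.2) = 46.11
  D: 0 + 1(122.2) − 1(82.13) = 40.06
  G: 0 + 1(82.13) = 82.13

40.1 kmol/h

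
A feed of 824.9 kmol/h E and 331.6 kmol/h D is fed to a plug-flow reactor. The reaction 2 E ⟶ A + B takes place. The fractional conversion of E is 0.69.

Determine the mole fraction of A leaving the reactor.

0.246

E reacted = 0.69 × 824.9 = 569.2 kmol/h; ν_E = −2, so ξ = 569.2/2 = 284.6 kmol/h.
Outlet amounts (n = n₀ + ν ξ):
  E: 824.9 − 2(284.6) = 255.7
  A: 0 + 1(284.6) = 284.6
  B: 0 + 1(284.6) = 284.6
  D: 331.6 (inert)
Total out = 1156 kmol/h; y_A = 284.6 / 1156 = 0.2461.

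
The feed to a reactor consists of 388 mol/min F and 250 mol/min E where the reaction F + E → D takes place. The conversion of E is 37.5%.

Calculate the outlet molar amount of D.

E reacted = 0.375 × 250 = 93.75 mol/min; ν_E = −1, so ξ = 93.75/1 = 93.75 mol/min.
Outlet amounts (n = n₀ + ν ξ):
  F: 388 − 1(93.75) = 294.2
  E: 250 − 1(93.75) = 156.2
  D: 0 + 1(93.75) = 93.75

93.8 mol/min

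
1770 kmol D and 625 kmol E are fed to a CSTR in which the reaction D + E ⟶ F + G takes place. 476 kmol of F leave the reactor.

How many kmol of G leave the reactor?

476 kmol

For F: n = n₀ + 1ξ → 476 = 0 + 1ξ, giving ξ = 476 kmol.
Outlet amounts (n = n₀ + ν ξ):
  D: 1770 − 1(476) = 1294
  E: 625 − 1(476) = 149
  F: 0 + 1(476) = 476
  G: 0 + 1(476) = 476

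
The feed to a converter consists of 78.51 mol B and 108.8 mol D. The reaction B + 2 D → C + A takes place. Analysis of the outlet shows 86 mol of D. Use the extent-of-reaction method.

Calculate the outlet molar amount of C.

11.4 mol

For D: n = n₀ − 2ξ → 86 = 108.8 − 2ξ, giving ξ = 11.4 mol.
Outlet amounts (n = n₀ + ν ξ):
  B: 78.51 − 1(11.4) = 67.11
  D: 108.8 − 2(11.4) = 86
  C: 0 + 1(11.4) = 11.4
  A: 0 + 1(11.4) = 11.4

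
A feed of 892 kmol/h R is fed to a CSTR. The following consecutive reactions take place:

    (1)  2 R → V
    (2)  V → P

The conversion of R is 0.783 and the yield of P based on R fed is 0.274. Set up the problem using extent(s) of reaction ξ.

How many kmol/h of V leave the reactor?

105 kmol/h

Conversion of R: R consumed = 2ξ₁ = 0.783 × 892 → ξ₁ = 349.2 kmol/h.
Yield of P: 1ξ₂ / 892 = 0.274 → ξ₂ = 244.4 kmol/h.
Outlet amounts (n = n₀ + Σ ν·ξ):
  R: 892 − 2(349.2) = 193.6
  V: 0 + 1(349.2) − 1(244.4) = 104.8
  P: 0 + 1(244.4) = 244.4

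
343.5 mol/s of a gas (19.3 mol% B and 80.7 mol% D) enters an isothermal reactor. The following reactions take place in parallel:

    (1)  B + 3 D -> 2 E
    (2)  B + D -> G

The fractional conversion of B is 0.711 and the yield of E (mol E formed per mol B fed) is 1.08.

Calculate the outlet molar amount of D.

Yield of E: 2ξ₁ / 66.3 = 1.08 → ξ₁ = 35.8 mol/s.
Conversion of B: 1ξ₁ + 1ξ₂ = 0.711 × 66.3 = 47.14 → ξ₂ = 11.34 mol/s.
Outlet amounts (n = n₀ + Σ ν·ξ):
  B: 66.3 − 1(35.8) − 1(11.34) = 19.16
  D: 277.2 − 3(35.8) − 1(11.34) = 158.5
  E: 0 + 2(35.8) = 71.6
  G: 0 + 1(11.34) = 11.34

158 mol/s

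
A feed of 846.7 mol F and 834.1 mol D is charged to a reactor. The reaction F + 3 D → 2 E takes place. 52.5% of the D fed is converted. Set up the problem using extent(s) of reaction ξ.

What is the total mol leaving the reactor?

1390 mol

D reacted = 0.525 × 834.1 = 437.9 mol; ν_D = −3, so ξ = 437.9/3 = 146 mol.
Outlet amounts (n = n₀ + ν ξ):
  F: 846.7 − 1(146) = 700.7
  D: 834.1 − 3(146) = 396.2
  E: 0 + 2(146) = 291.9
Total out = 700.7 + 396.2 + 291.9 = 1389 mol.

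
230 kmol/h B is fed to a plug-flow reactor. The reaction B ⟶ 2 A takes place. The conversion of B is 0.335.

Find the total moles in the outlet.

307 kmol/h

B reacted = 0.335 × 230 = 77.05 kmol/h; ν_B = −1, so ξ = 77.05/1 = 77.05 kmol/h.
Outlet amounts (n = n₀ + ν ξ):
  B: 230 − 1(77.05) = 152.9
  A: 0 + 2(77.05) = 154.1
Total out = 152.9 + 154.1 = 307.1 kmol/h.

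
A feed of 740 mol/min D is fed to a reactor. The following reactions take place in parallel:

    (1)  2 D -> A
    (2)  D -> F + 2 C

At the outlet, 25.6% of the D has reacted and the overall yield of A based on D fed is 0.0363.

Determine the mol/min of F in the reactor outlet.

136 mol/min

Yield of A: 1ξ₁ / 740 = 0.0363 → ξ₁ = 26.86 mol/min.
Conversion of D: 2ξ₁ + 1ξ₂ = 0.256 × 740 = 189.4 → ξ₂ = 135.7 mol/min.
Outlet amounts (n = n₀ + Σ ν·ξ):
  D: 740 − 2(26.86) − 1(135.7) = 550.6
  A: 0 + 1(26.86) = 26.86
  F: 0 + 1(135.7) = 135.7
  C: 0 + 2(135.7) = 271.4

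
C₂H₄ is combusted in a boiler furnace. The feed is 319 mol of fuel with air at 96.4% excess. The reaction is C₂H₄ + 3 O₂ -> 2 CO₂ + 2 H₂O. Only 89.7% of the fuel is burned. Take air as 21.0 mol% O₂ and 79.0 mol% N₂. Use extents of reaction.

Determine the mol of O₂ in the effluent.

Stoichiometric O₂ = 3 × 319 = 957 mol; O₂ fed = 957 × 1.964 = 1880 mol.
N₂ fed = 1880 × 79/21 = 7071 mol.
Fuel reacted = 0.897 × 319 → ξ = 286.1 mol.
Outlet (n = n₀ + ν ξ):
  C₂H₄: 319 − 1(286.1) = 32.86
  O₂: 1880 − 3(286.1) = 1021
  N₂: 7071 (inert)
  CO₂: 0 + 2(286.1) = 572.3
  H₂O: 0 + 2(286.1) = 572.3

1020 mol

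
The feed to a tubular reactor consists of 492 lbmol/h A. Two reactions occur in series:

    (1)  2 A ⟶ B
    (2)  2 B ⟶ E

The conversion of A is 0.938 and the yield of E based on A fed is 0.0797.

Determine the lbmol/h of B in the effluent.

Conversion of A: A consumed = 2ξ₁ = 0.938 × 492 → ξ₁ = 230.7 lbmol/h.
Yield of E: 1ξ₂ / 492 = 0.0797 → ξ₂ = 39.21 lbmol/h.
Outlet amounts (n = n₀ + Σ ν·ξ):
  A: 492 − 2(230.7) = 30.5
  B: 0 + 1(230.7) − 2(39.21) = 152.3
  E: 0 + 1(39.21) = 39.21

152 lbmol/h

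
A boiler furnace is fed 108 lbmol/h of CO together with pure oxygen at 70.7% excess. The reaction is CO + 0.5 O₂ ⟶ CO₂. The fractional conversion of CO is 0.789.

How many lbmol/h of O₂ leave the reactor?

Stoichiometric O₂ = 0.5 × 108 = 54 lbmol/h; O₂ fed = 54 × 1.707 = 92.18 lbmol/h.
Fuel reacted = 0.789 × 108 → ξ = 85.21 lbmol/h.
Outlet (n = n₀ + ν ξ):
  CO: 108 − 1(85.21) = 22.79
  O₂: 92.18 − 0.5(85.21) = 49.57
  CO₂: 0 + 1(85.21) = 85.21

49.6 lbmol/h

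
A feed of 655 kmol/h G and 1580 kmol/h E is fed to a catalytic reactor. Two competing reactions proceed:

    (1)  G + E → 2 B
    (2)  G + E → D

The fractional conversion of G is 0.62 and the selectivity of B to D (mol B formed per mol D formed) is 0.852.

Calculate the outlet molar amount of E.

Conversion of G: G consumed = 0.62 × 655 = 406.1 kmol/h = 1ξ₁ + 1ξ₂.
Selectivity: 2ξ₁ / (1ξ₂) = 0.852 → ξ₁ = 0.426 ξ₂.
Substitute: (1·0.426 + 1) ξ₂ = 406.1 → ξ₂ = 284.8 kmol/h, ξ₁ = 121.3 kmol/h.
Outlet amounts (n = n₀ + Σ ν·ξ):
  G: 655 − 1(121.3) − 1(284.8) = 248.9
  E: 1580 − 1(121.3) − 1(284.8) = 1174
  B: 0 + 2(121.3) = 242.6
  D: 0 + 1(284.8) = 284.8

1170 kmol/h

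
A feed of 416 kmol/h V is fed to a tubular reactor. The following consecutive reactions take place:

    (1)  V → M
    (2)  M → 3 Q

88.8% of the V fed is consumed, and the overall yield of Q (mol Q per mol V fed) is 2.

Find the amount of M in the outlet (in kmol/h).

92.1 kmol/h

Conversion of V: V consumed = 1ξ₁ = 0.888 × 416 → ξ₁ = 369.4 kmol/h.
Yield of Q: 3ξ₂ / 416 = 2 → ξ₂ = 277.3 kmol/h.
Outlet amounts (n = n₀ + Σ ν·ξ):
  V: 416 − 1(369.4) = 46.59
  M: 0 + 1(369.4) − 1(277.3) = 92.07
  Q: 0 + 3(277.3) = 832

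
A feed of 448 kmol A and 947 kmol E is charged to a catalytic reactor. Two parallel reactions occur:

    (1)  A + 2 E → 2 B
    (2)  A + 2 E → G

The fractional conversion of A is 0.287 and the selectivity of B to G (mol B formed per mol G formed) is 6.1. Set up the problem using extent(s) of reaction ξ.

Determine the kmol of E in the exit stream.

Conversion of A: A consumed = 0.287 × 448 = 128.6 kmol = 1ξ₁ + 1ξ₂.
Selectivity: 2ξ₁ / (1ξ₂) = 6.1 → ξ₁ = 3.05 ξ₂.
Substitute: (1·3.05 + 1) ξ₂ = 128.6 → ξ₂ = 31.75 kmol, ξ₁ = 96.83 kmol.
Outlet amounts (n = n₀ + Σ ν·ξ):
  A: 448 − 1(96.83) − 1(31.75) = 319.4
  E: 947 − 2(96.83) − 2(31.75) = 689.8
  B: 0 + 2(96.83) = 193.7
  G: 0 + 1(31.75) = 31.75

690 kmol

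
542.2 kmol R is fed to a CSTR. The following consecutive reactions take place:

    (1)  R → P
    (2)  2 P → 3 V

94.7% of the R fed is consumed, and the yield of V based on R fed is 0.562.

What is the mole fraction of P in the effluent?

Conversion of R: R consumed = 1ξ₁ = 0.947 × 542.2 → ξ₁ = 513.5 kmol.
Yield of V: 3ξ₂ / 542.2 = 0.562 → ξ₂ = 101.6 kmol.
Outlet amounts (n = n₀ + Σ ν·ξ):
  R: 542.2 − 1(513.5) = 28.74
  P: 0 + 1(513.5) − 2(101.6) = 310.3
  V: 0 + 3(101.6) = 304.7
Total out = 643.8 kmol; y_P = 310.3 / 643.8 = 0.482.

0.482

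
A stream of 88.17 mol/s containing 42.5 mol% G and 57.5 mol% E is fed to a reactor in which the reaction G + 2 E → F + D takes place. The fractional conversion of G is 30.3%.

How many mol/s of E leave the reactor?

G reacted = 0.303 × 37.47 = 11.35 mol/s; ν_G = −1, so ξ = 11.35/1 = 11.35 mol/s.
Outlet amounts (n = n₀ + ν ξ):
  G: 37.47 − 1(11.35) = 26.12
  E: 50.7 − 2(11.35) = 27.99
  F: 0 + 1(11.35) = 11.35
  D: 0 + 1(11.35) = 11.35

28 mol/s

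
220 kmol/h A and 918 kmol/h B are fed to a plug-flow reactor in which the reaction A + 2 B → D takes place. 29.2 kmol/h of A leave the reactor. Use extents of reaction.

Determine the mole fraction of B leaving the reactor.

0.709

For A: n = n₀ − 1ξ → 29.2 = 220 − 1ξ, giving ξ = 190.8 kmol/h.
Outlet amounts (n = n₀ + ν ξ):
  A: 220 − 1(190.8) = 29.2
  B: 918 − 2(190.8) = 536.4
  D: 0 + 1(190.8) = 190.8
Total out = 756.4 kmol/h; y_B = 536.4 / 756.4 = 0.7091.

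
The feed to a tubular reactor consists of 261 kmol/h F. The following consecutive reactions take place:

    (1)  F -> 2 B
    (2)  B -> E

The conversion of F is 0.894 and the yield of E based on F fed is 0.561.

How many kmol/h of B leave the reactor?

320 kmol/h

Conversion of F: F consumed = 1ξ₁ = 0.894 × 261 → ξ₁ = 233.3 kmol/h.
Yield of E: 1ξ₂ / 261 = 0.561 → ξ₂ = 146.4 kmol/h.
Outlet amounts (n = n₀ + Σ ν·ξ):
  F: 261 − 1(233.3) = 27.67
  B: 0 + 2(233.3) − 1(146.4) = 320.2
  E: 0 + 1(146.4) = 146.4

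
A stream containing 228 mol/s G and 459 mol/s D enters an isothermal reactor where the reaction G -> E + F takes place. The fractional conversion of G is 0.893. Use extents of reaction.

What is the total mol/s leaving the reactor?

891 mol/s

G reacted = 0.893 × 228 = 203.6 mol/s; ν_G = −1, so ξ = 203.6/1 = 203.6 mol/s.
Outlet amounts (n = n₀ + ν ξ):
  G: 228 − 1(203.6) = 24.4
  E: 0 + 1(203.6) = 203.6
  F: 0 + 1(203.6) = 203.6
  D: 459 (inert)
Total out = 24.4 + 203.6 + 203.6 + 459 = 890.6 mol/s.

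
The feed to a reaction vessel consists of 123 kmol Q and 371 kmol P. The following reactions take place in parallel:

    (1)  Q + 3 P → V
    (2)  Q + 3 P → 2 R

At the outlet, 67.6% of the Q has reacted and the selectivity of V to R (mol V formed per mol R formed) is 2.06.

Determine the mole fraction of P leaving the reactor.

0.466

Conversion of Q: Q consumed = 0.676 × 123 = 83.15 kmol = 1ξ₁ + 1ξ₂.
Selectivity: 1ξ₁ / (2ξ₂) = 2.06 → ξ₁ = 4.12 ξ₂.
Substitute: (1·4.12 + 1) ξ₂ = 83.15 → ξ₂ = 16.24 kmol, ξ₁ = 66.91 kmol.
Outlet amounts (n = n₀ + Σ ν·ξ):
  Q: 123 − 1(66.91) − 1(16.24) = 39.85
  P: 371 − 3(66.91) − 3(16.24) = 121.6
  V: 0 + 1(66.91) = 66.91
  R: 0 + 2(16.24) = 32.48
Total out = 260.8 kmol; y_P = 121.6 / 260.8 = 0.4661.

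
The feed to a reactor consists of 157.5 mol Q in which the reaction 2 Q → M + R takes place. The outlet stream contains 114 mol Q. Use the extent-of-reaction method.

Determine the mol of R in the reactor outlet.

For Q: n = n₀ − 2ξ → 114 = 157.5 − 2ξ, giving ξ = 21.75 mol.
Outlet amounts (n = n₀ + ν ξ):
  Q: 157.5 − 2(21.75) = 114
  M: 0 + 1(21.75) = 21.75
  R: 0 + 1(21.75) = 21.75

21.8 mol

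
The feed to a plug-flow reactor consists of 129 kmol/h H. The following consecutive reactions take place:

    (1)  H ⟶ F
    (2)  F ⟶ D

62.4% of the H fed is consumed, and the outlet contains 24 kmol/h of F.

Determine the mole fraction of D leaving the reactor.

0.438

Conversion of H: H consumed = 1ξ₁ = 0.624 × 129 → ξ₁ = 80.5 kmol/h.
F balance: n_F = 0 + 1ξ₁ − 1ξ₂ = 24 → ξ₂ = (1·80.5 − 24)/1 = 56.5 kmol/h.
Outlet amounts (n = n₀ + Σ ν·ξ):
  H: 129 − 1(80.5) = 48.5
  F: 0 + 1(80.5) − 1(56.5) = 24
  D: 0 + 1(56.5) = 56.5
Total out = 129 kmol/h; y_D = 56.5 / 129 = 0.438.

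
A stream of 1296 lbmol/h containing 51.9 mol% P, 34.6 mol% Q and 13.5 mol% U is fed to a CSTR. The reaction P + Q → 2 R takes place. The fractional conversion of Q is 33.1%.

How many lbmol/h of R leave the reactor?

297 lbmol/h

Q reacted = 0.331 × 448.4 = 148.4 lbmol/h; ν_Q = −1, so ξ = 148.4/1 = 148.4 lbmol/h.
Outlet amounts (n = n₀ + ν ξ):
  P: 672.6 − 1(148.4) = 524.2
  Q: 448.4 − 1(148.4) = 300
  R: 0 + 2(148.4) = 296.9
  U: 175 (inert)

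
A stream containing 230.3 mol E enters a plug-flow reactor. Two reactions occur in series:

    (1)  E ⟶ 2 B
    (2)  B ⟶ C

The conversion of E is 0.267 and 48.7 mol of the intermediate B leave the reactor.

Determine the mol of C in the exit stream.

74.3 mol

Conversion of E: E consumed = 1ξ₁ = 0.267 × 230.3 → ξ₁ = 61.49 mol.
B balance: n_B = 0 + 2ξ₁ − 1ξ₂ = 48.7 → ξ₂ = (2·61.49 − 48.7)/1 = 74.28 mol.
Outlet amounts (n = n₀ + Σ ν·ξ):
  E: 230.3 − 1(61.49) = 168.8
  B: 0 + 2(61.49) − 1(74.28) = 48.7
  C: 0 + 1(74.28) = 74.28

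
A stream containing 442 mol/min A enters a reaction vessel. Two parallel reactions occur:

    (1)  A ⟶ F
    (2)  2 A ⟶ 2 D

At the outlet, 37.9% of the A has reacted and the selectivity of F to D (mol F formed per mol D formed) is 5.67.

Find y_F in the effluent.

Conversion of A: A consumed = 0.379 × 442 = 167.5 mol/min = 1ξ₁ + 2ξ₂.
Selectivity: 1ξ₁ / (2ξ₂) = 5.67 → ξ₁ = 11.34 ξ₂.
Substitute: (1·11.34 + 2) ξ₂ = 167.5 → ξ₂ = 12.56 mol/min, ξ₁ = 142.4 mol/min.
Outlet amounts (n = n₀ + Σ ν·ξ):
  A: 442 − 1(142.4) − 2(12.56) = 274.5
  F: 0 + 1(142.4) = 142.4
  D: 0 + 2(12.56) = 25.12
Total out = 442 mol/min; y_F = 142.4 / 442 = 0.3222.

0.322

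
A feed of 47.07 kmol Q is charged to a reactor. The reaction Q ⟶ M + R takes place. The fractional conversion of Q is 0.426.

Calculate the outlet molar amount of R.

20.1 kmol

Q reacted = 0.426 × 47.07 = 20.05 kmol; ν_Q = −1, so ξ = 20.05/1 = 20.05 kmol.
Outlet amounts (n = n₀ + ν ξ):
  Q: 47.07 − 1(20.05) = 27.02
  M: 0 + 1(20.05) = 20.05
  R: 0 + 1(20.05) = 20.05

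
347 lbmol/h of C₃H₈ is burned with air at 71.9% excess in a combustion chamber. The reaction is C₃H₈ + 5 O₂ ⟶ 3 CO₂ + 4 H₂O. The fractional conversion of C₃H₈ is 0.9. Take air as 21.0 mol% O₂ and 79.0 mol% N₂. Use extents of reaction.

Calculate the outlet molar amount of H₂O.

Stoichiometric O₂ = 5 × 347 = 1735 lbmol/h; O₂ fed = 1735 × 1.719 = 2982 lbmol/h.
N₂ fed = 2982 × 79/21 = 11220 lbmol/h.
Fuel reacted = 0.9 × 347 → ξ = 312.3 lbmol/h.
Outlet (n = n₀ + ν ξ):
  C₃H₈: 347 − 1(312.3) = 34.7
  O₂: 2982 − 5(312.3) = 1421
  N₂: 11220 (inert)
  CO₂: 0 + 3(312.3) = 936.9
  H₂O: 0 + 4(312.3) = 1249

1250 lbmol/h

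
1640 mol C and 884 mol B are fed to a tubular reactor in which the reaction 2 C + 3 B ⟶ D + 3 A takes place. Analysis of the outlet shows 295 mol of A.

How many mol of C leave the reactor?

1440 mol

For A: n = n₀ + 3ξ → 295 = 0 + 3ξ, giving ξ = 98.33 mol.
Outlet amounts (n = n₀ + ν ξ):
  C: 1640 − 2(98.33) = 1443
  B: 884 − 3(98.33) = 589
  D: 0 + 1(98.33) = 98.33
  A: 0 + 3(98.33) = 295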